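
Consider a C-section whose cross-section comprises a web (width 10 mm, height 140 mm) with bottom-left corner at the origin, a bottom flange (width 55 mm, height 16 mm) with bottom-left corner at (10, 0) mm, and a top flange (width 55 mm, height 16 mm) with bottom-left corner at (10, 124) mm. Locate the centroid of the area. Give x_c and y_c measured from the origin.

x_c = 23.10 mm, y_c = 70.00 mm

web: A = 10 × 140 = 1400.00, centroid at (5.00, 70.00).
bottom flange: A = 55 × 16 = 880.00, centroid at (37.50, 8.00).
top flange: A = 55 × 16 = 880.00, centroid at (37.50, 132.00).
ΣA = 3160.00 mm²
ΣAx_c = (1400.00)(5.00) + (880.00)(37.50) + (880.00)(37.50) = 73000.00 mm³
ΣAy_c = (1400.00)(70.00) + (880.00)(8.00) + (880.00)(132.00) = 221200.00 mm³
x_c = 73000.00 / 3160.00 = 23.10 mm
y_c = 221200.00 / 3160.00 = 70.00 mm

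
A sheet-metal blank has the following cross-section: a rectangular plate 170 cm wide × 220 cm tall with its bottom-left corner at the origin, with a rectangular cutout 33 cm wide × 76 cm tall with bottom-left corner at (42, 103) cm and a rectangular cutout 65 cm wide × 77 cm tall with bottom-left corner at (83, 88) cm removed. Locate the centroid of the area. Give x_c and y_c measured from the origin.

x_c = 82.12 cm, y_c = 104.64 cm

plate: A = 170 × 220 = 37400.00, centroid at (85.00, 110.00).
hole 1: A = −(33 × 76) = -2508.00, centroid at (58.50, 141.00).
hole 2: A = −(65 × 77) = -5005.00, centroid at (115.50, 126.50).
ΣA = 29887.00 cm²
ΣAx_c = (37400.00)(85.00) + (-2508.00)(58.50) + (-5005.00)(115.50) = 2454204.50 cm³
ΣAy_c = (37400.00)(110.00) + (-2508.00)(141.00) + (-5005.00)(126.50) = 3127239.50 cm³
x_c = 2454204.50 / 29887.00 = 82.12 cm
y_c = 3127239.50 / 29887.00 = 104.64 cm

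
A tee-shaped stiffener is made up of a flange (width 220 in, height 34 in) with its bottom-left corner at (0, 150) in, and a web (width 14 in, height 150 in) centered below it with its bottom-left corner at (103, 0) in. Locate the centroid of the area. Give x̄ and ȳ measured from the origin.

Part | A | x̄ᵢ | ȳᵢ | A·x̄ᵢ | A·ȳᵢ
web | 2100.00 | 110.00 | 75.00 | 231000.00 | 157500.00
flange | 7480.00 | 110.00 | 167.00 | 822800.00 | 1249160.00
Σ | 9580.00 |  |  | 1053800.00 | 1406660.00
x̄ = 1053800.00 / 9580.00 = 110.00 in
ȳ = 1406660.00 / 9580.00 = 146.83 in

x̄ = 110.00 in, ȳ = 146.83 in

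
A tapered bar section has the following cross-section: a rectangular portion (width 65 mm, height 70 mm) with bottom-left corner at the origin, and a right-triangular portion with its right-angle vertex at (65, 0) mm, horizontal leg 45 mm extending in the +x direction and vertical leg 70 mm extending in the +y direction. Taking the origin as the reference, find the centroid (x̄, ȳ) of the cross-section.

Part | A | x̄ᵢ | ȳᵢ | A·x̄ᵢ | A·ȳᵢ
rectangular portion | 4550.00 | 32.50 | 35.00 | 147875.00 | 159250.00
triangular portion | 1575.00 | 80.00 | 23.33 | 126000.00 | 36750.00
Σ | 6125.00 |  |  | 273875.00 | 196000.00
x̄ = 273875.00 / 6125.00 = 44.71 mm
ȳ = 196000.00 / 6125.00 = 32.00 mm

x̄ = 44.71 mm, ȳ = 32.00 mm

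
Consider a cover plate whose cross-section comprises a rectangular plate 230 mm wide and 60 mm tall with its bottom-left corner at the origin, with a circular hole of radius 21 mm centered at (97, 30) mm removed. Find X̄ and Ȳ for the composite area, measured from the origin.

plate: A = 230 × 60 = 13800.00, centroid at (115.00, 30.00).
hole: A = −π·21² = -1385.44, centroid at (97.00, 30.00).
ΣA = 12414.56 mm², ΣAX̄ = 1452612.09 mm³, ΣAȲ = 372436.73 mm³.
X̄ = 1452612.09/12414.56 = 117.01 mm; Ȳ = 372436.73/12414.56 = 30.00 mm.

X̄ = 117.01 mm, Ȳ = 30.00 mm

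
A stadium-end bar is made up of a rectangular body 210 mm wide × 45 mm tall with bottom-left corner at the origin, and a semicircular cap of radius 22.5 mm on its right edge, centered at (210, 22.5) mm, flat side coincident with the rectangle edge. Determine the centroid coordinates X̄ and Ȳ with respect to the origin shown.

X̄ = 113.89 mm, Ȳ = 22.50 mm

rectangular body: A = 210 × 45 = 9450.00, centroid at (105.00, 22.50).
semicircular end: A = ½π·22.5² = 795.22, centroid at (219.55, 22.50).
ΣA = 10245.22 mm²
ΣAX̄ = (9450.00)(105.00) + (795.22)(219.55) = 1166839.03 mm³
ΣAȲ = (9450.00)(22.50) + (795.22)(22.50) = 230517.35 mm³
X̄ = 1166839.03 / 10245.22 = 113.89 mm
Ȳ = 230517.35 / 10245.22 = 22.50 mm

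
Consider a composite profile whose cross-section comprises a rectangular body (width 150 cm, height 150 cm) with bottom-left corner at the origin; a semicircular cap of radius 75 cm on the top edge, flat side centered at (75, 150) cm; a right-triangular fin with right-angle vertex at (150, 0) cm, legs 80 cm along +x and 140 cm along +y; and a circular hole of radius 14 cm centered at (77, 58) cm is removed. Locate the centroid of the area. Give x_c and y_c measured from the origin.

x_c = 90.64 cm, y_c = 96.91 cm

rectangular body: A = 150 × 150 = 22500.00, centroid at (75.00, 75.00).
semicircular top: A = ½π·75² = 8835.73, centroid at (75.00, 181.83).
triangular fin: A = ½·80·140 = 5600.00, centroid at (176.67, 46.67).
hole: A = −π·14² = -615.75, centroid at (77.00, 58.00).
ΣA = 36319.98 cm², ΣAx_c = 3292100.12 cm³, ΣAy_c = 3519729.11 cm³.
x_c = 3292100.12/36319.98 = 90.64 cm; y_c = 3519729.11/36319.98 = 96.91 cm.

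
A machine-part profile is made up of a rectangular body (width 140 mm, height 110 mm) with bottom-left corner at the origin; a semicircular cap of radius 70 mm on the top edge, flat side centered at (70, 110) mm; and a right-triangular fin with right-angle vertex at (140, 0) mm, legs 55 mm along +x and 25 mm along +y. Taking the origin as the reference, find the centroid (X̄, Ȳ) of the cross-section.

X̄ = 72.55 mm, Ȳ = 81.06 mm

rectangular body: A = 140 × 110 = 15400.00, centroid at (70.00, 55.00).
semicircular top: A = ½π·70² = 7696.90, centroid at (70.00, 139.71).
triangular fin: A = ½·55·25 = 687.50, centroid at (158.33, 8.33).
ΣA = 23784.40 mm², ΣAX̄ = 1725637.31 mm³, ΣAȲ = 1928055.05 mm³.
X̄ = 1725637.31/23784.40 = 72.55 mm; Ȳ = 1928055.05/23784.40 = 81.06 mm.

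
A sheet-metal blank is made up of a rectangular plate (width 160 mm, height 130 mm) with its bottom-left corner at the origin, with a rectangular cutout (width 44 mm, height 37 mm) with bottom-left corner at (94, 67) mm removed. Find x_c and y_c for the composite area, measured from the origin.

x_c = 76.94 mm, y_c = 63.26 mm

Part | A | x̄ᵢ | ȳᵢ | A·x̄ᵢ | A·ȳᵢ
plate | 20800.00 | 80.00 | 65.00 | 1664000.00 | 1352000.00
hole | -1628.00 | 116.00 | 85.50 | -188848.00 | -139194.00
Σ | 19172.00 |  |  | 1475152.00 | 1212806.00
x_c = 1475152.00 / 19172.00 = 76.94 mm
y_c = 1212806.00 / 19172.00 = 63.26 mm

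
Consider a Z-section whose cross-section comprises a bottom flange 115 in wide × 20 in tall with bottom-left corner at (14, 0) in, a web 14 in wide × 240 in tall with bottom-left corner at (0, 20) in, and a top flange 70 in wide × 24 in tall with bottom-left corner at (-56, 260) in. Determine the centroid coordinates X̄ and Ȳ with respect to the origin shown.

bottom flange: A = 115 × 20 = 2300.00, centroid at (71.50, 10.00).
web: A = 14 × 240 = 3360.00, centroid at (7.00, 140.00).
top flange: A = 70 × 24 = 1680.00, centroid at (-21.00, 272.00).
ΣA = 7340.00 in², ΣAX̄ = 152690.00 in³, ΣAȲ = 950360.00 in³.
X̄ = 152690.00/7340.00 = 20.80 in; Ȳ = 950360.00/7340.00 = 129.48 in.

X̄ = 20.80 in, Ȳ = 129.48 in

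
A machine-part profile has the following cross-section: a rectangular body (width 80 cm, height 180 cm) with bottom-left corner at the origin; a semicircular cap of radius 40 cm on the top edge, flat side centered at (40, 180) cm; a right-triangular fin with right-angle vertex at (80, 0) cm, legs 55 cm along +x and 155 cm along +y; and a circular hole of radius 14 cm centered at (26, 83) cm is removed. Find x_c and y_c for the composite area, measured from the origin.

x_c = 52.51 cm, y_c = 95.34 cm

rectangular body: A = 80 × 180 = 14400.00, centroid at (40.00, 90.00).
semicircular top: A = ½π·40² = 2513.27, centroid at (40.00, 196.98).
triangular fin: A = ½·55·155 = 4262.50, centroid at (98.33, 51.67).
hole: A = −π·14² = -615.75, centroid at (26.00, 83.00).
ΣA = 20560.02 cm², ΣAx_c = 1079667.24 cm³, ΣAy_c = 1960177.75 cm³.
x_c = 1079667.24/20560.02 = 52.51 cm; y_c = 1960177.75/20560.02 = 95.34 cm.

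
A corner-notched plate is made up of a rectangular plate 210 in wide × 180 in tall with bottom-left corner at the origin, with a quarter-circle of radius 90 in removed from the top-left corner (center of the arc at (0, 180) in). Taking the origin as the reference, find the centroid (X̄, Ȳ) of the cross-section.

plate: A = 210 × 180 = 37800.00, centroid at (105.00, 90.00).
removed quarter-circle: A = −¼π·90² = -6361.73, centroid at (38.20, 141.80).
ΣA = 31438.27 in²
ΣAX̄ = (37800.00)(105.00) + (-6361.73)(38.20) = 3726000.00 in³
ΣAȲ = (37800.00)(90.00) + (-6361.73)(141.80) = 2499889.48 in³
X̄ = 3726000.00 / 31438.27 = 118.52 in
Ȳ = 2499889.48 / 31438.27 = 79.52 in

X̄ = 118.52 in, Ȳ = 79.52 in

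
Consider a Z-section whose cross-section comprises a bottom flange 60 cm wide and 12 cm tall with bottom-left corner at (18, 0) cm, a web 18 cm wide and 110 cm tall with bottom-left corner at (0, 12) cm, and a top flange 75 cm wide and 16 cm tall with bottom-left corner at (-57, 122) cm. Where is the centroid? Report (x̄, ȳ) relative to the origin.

bottom flange: A = 60 × 12 = 720.00, centroid at (48.00, 6.00).
web: A = 18 × 110 = 1980.00, centroid at (9.00, 67.00).
top flange: A = 75 × 16 = 1200.00, centroid at (-19.50, 130.00).
ΣA = 3900.00 cm², ΣAx̄ = 28980.00 cm³, ΣAȳ = 292980.00 cm³.
x̄ = 28980.00/3900.00 = 7.43 cm; ȳ = 292980.00/3900.00 = 75.12 cm.

x̄ = 7.43 cm, ȳ = 75.12 cm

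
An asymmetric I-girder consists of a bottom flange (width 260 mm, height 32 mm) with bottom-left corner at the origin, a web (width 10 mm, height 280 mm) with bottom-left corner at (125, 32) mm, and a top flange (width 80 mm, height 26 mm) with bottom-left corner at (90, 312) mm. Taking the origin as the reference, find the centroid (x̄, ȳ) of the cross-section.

x̄ = 130.00 mm, ȳ = 97.78 mm

bottom flange: A = 260 × 32 = 8320.00, centroid at (130.00, 16.00).
web: A = 10 × 280 = 2800.00, centroid at (130.00, 172.00).
top flange: A = 80 × 26 = 2080.00, centroid at (130.00, 325.00).
ΣA = 13200.00 mm², ΣAx̄ = 1716000.00 mm³, ΣAȳ = 1290720.00 mm³.
x̄ = 1716000.00/13200.00 = 130.00 mm; ȳ = 1290720.00/13200.00 = 97.78 mm.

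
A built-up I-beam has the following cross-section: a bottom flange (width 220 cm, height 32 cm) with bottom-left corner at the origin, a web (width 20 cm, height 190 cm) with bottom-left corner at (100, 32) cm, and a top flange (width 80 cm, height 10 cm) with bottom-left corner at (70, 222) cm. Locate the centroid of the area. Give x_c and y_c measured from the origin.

x_c = 110.00 cm, y_c = 66.74 cm

bottom flange: A = 220 × 32 = 7040.00, centroid at (110.00, 16.00).
web: A = 20 × 190 = 3800.00, centroid at (110.00, 127.00).
top flange: A = 80 × 10 = 800.00, centroid at (110.00, 227.00).
ΣA = 11640.00 cm², ΣAx_c = 1280400.00 cm³, ΣAy_c = 776840.00 cm³.
x_c = 1280400.00/11640.00 = 110.00 cm; y_c = 776840.00/11640.00 = 66.74 cm.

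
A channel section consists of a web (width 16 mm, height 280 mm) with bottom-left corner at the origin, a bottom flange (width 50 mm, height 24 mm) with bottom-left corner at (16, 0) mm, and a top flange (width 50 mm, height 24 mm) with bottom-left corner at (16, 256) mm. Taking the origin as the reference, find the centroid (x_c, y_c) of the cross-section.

web: A = 16 × 280 = 4480.00, centroid at (8.00, 140.00).
bottom flange: A = 50 × 24 = 1200.00, centroid at (41.00, 12.00).
top flange: A = 50 × 24 = 1200.00, centroid at (41.00, 268.00).
ΣA = 6880.00 mm², ΣAx_c = 134240.00 mm³, ΣAy_c = 963200.00 mm³.
x_c = 134240.00/6880.00 = 19.51 mm; y_c = 963200.00/6880.00 = 140.00 mm.

x_c = 19.51 mm, y_c = 140.00 mm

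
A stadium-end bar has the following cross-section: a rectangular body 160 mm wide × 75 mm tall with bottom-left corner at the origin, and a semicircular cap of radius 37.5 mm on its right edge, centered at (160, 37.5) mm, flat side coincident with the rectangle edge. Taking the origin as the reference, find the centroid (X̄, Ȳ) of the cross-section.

rectangular body: A = 160 × 75 = 12000.00, centroid at (80.00, 37.50).
semicircular end: A = ½π·37.5² = 2208.93, centroid at (175.92, 37.50).
ΣA = 14208.93 mm², ΣAX̄ = 1348585.42 mm³, ΣAȲ = 532834.96 mm³.
X̄ = 1348585.42/14208.93 = 94.91 mm; Ȳ = 532834.96/14208.93 = 37.50 mm.

X̄ = 94.91 mm, Ȳ = 37.50 mm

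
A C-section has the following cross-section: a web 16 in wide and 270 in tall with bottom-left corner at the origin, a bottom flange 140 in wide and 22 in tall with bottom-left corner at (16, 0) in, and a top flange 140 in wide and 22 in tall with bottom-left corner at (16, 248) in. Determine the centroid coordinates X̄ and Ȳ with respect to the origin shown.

X̄ = 53.85 in, Ȳ = 135.00 in

web: A = 16 × 270 = 4320.00, centroid at (8.00, 135.00).
bottom flange: A = 140 × 22 = 3080.00, centroid at (86.00, 11.00).
top flange: A = 140 × 22 = 3080.00, centroid at (86.00, 259.00).
ΣA = 10480.00 in², ΣAX̄ = 564320.00 in³, ΣAȲ = 1414800.00 in³.
X̄ = 564320.00/10480.00 = 53.85 in; Ȳ = 1414800.00/10480.00 = 135.00 in.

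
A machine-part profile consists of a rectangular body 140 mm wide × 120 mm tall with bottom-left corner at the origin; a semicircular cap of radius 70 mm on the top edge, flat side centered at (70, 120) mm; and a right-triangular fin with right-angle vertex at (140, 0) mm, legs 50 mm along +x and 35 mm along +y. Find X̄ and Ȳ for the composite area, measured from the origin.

Part | A | x̄ᵢ | ȳᵢ | A·x̄ᵢ | A·ȳᵢ
rectangular body | 16800.00 | 70.00 | 60.00 | 1176000.00 | 1008000.00
semicircular top | 7696.90 | 70.00 | 149.71 | 538783.14 | 1152294.91
triangular fin | 875.00 | 156.67 | 11.67 | 137083.33 | 10208.33
Σ | 25371.90 |  |  | 1851866.47 | 2170503.24
X̄ = 1851866.47 / 25371.90 = 72.99 mm
Ȳ = 2170503.24 / 25371.90 = 85.55 mm

X̄ = 72.99 mm, Ȳ = 85.55 mm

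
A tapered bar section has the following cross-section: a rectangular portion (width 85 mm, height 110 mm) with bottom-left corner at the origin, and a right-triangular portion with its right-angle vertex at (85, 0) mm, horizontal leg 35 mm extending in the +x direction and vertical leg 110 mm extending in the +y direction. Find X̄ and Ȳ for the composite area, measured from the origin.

rectangular portion: A = 85 × 110 = 9350.00, centroid at (42.50, 55.00).
triangular portion: A = ½·35·110 = 1925.00, centroid at (96.67, 36.67).
ΣA = 11275.00 mm²
ΣAX̄ = (9350.00)(42.50) + (1925.00)(96.67) = 583458.33 mm³
ΣAȲ = (9350.00)(55.00) + (1925.00)(36.67) = 584833.33 mm³
X̄ = 583458.33 / 11275.00 = 51.75 mm
Ȳ = 584833.33 / 11275.00 = 51.87 mm

X̄ = 51.75 mm, Ȳ = 51.87 mm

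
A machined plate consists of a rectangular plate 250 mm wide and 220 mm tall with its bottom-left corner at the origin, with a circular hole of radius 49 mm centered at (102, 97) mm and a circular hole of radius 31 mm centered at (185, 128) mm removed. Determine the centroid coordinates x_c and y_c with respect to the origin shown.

x_c = 124.83 mm, y_c = 110.98 mm

Part | A | x̄ᵢ | ȳᵢ | A·x̄ᵢ | A·ȳᵢ
plate | 55000.00 | 125.00 | 110.00 | 6875000.00 | 6050000.00
hole 1 | -7542.96 | 102.00 | 97.00 | -769382.32 | -731667.50
hole 2 | -3019.07 | 185.00 | 128.00 | -558528.05 | -386441.03
Σ | 44437.97 |  |  | 5547089.63 | 4931891.47
x_c = 5547089.63 / 44437.97 = 124.83 mm
y_c = 4931891.47 / 44437.97 = 110.98 mm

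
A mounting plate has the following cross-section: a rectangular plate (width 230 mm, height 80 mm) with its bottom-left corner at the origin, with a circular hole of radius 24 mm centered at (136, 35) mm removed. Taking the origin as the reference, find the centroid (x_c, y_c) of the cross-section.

x_c = 112.71 mm, y_c = 40.55 mm

plate: A = 230 × 80 = 18400.00, centroid at (115.00, 40.00).
hole: A = −π·24² = -1809.56, centroid at (136.00, 35.00).
ΣA = 16590.44 mm², ΣAx_c = 1869900.20 mm³, ΣAy_c = 672665.49 mm³.
x_c = 1869900.20/16590.44 = 112.71 mm; y_c = 672665.49/16590.44 = 40.55 mm.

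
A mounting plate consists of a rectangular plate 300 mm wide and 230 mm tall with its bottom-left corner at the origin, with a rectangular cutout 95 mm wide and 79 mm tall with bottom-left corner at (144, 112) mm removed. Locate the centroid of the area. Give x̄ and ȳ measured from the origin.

x̄ = 144.94 mm, ȳ = 110.55 mm

Part | A | x̄ᵢ | ȳᵢ | A·x̄ᵢ | A·ȳᵢ
plate | 69000.00 | 150.00 | 115.00 | 10350000.00 | 7935000.00
hole | -7505.00 | 191.50 | 151.50 | -1437207.50 | -1137007.50
Σ | 61495.00 |  |  | 8912792.50 | 6797992.50
x̄ = 8912792.50 / 61495.00 = 144.94 mm
ȳ = 6797992.50 / 61495.00 = 110.55 mm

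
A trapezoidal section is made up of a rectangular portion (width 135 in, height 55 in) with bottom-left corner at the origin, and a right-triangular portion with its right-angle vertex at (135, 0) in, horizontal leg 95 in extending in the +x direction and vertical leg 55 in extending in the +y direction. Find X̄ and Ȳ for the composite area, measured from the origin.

Part | A | x̄ᵢ | ȳᵢ | A·x̄ᵢ | A·ȳᵢ
rectangular portion | 7425.00 | 67.50 | 27.50 | 501187.50 | 204187.50
triangular portion | 2612.50 | 166.67 | 18.33 | 435416.67 | 47895.83
Σ | 10037.50 |  |  | 936604.17 | 252083.33
X̄ = 936604.17 / 10037.50 = 93.31 in
Ȳ = 252083.33 / 10037.50 = 25.11 in

X̄ = 93.31 in, Ȳ = 25.11 in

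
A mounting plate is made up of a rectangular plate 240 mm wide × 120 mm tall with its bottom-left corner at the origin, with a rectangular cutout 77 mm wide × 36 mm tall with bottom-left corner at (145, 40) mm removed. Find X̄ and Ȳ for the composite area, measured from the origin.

plate: A = 240 × 120 = 28800.00, centroid at (120.00, 60.00).
hole: A = −(77 × 36) = -2772.00, centroid at (183.50, 58.00).
ΣA = 26028.00 mm²
ΣAX̄ = (28800.00)(120.00) + (-2772.00)(183.50) = 2947338.00 mm³
ΣAȲ = (28800.00)(60.00) + (-2772.00)(58.00) = 1567224.00 mm³
X̄ = 2947338.00 / 26028.00 = 113.24 mm
Ȳ = 1567224.00 / 26028.00 = 60.21 mm

X̄ = 113.24 mm, Ȳ = 60.21 mm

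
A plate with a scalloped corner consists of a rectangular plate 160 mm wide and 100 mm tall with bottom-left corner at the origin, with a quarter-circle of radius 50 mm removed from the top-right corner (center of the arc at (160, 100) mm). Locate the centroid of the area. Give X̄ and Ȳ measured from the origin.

X̄ = 71.78 mm, Ȳ = 45.97 mm

Part | A | x̄ᵢ | ȳᵢ | A·x̄ᵢ | A·ȳᵢ
plate | 16000.00 | 80.00 | 50.00 | 1280000.00 | 800000.00
removed quarter-circle | -1963.50 | 138.78 | 78.78 | -272492.60 | -154682.87
Σ | 14036.50 |  |  | 1007507.40 | 645317.13
X̄ = 1007507.40 / 14036.50 = 71.78 mm
Ȳ = 645317.13 / 14036.50 = 45.97 mm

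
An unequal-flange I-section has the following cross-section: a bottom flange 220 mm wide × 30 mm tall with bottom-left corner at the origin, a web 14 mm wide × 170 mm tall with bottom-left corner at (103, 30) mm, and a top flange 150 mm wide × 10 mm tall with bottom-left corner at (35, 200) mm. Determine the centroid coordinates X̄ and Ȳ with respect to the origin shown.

X̄ = 110.00 mm, Ȳ = 64.90 mm

bottom flange: A = 220 × 30 = 6600.00, centroid at (110.00, 15.00).
web: A = 14 × 170 = 2380.00, centroid at (110.00, 115.00).
top flange: A = 150 × 10 = 1500.00, centroid at (110.00, 205.00).
ΣA = 10480.00 mm²
ΣAX̄ = (6600.00)(110.00) + (2380.00)(110.00) + (1500.00)(110.00) = 1152800.00 mm³
ΣAȲ = (6600.00)(15.00) + (2380.00)(115.00) + (1500.00)(205.00) = 680200.00 mm³
X̄ = 1152800.00 / 10480.00 = 110.00 mm
Ȳ = 680200.00 / 10480.00 = 64.90 mm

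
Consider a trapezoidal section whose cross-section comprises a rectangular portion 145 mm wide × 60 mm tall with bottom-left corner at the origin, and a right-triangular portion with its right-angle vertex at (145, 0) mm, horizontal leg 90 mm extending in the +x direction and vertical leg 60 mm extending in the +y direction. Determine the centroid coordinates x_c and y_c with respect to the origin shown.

x_c = 96.78 mm, y_c = 27.63 mm

rectangular portion: A = 145 × 60 = 8700.00, centroid at (72.50, 30.00).
triangular portion: A = ½·90·60 = 2700.00, centroid at (175.00, 20.00).
ΣA = 11400.00 mm²
ΣAx_c = (8700.00)(72.50) + (2700.00)(175.00) = 1103250.00 mm³
ΣAy_c = (8700.00)(30.00) + (2700.00)(20.00) = 315000.00 mm³
x_c = 1103250.00 / 11400.00 = 96.78 mm
y_c = 315000.00 / 11400.00 = 27.63 mm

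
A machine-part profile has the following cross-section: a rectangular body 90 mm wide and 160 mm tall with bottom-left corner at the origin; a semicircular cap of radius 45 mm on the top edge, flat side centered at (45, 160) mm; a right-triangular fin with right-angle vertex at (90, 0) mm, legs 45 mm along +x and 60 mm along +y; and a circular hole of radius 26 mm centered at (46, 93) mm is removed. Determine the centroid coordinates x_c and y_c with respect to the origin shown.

x_c = 49.69 mm, y_c = 92.29 mm

rectangular body: A = 90 × 160 = 14400.00, centroid at (45.00, 80.00).
semicircular top: A = ½π·45² = 3180.86, centroid at (45.00, 179.10).
triangular fin: A = ½·45·60 = 1350.00, centroid at (105.00, 20.00).
hole: A = −π·26² = -2123.72, centroid at (46.00, 93.00).
ΣA = 16807.15 mm², ΣAx_c = 835197.85 mm³, ΣAy_c = 1551182.36 mm³.
x_c = 835197.85/16807.15 = 49.69 mm; y_c = 1551182.36/16807.15 = 92.29 mm.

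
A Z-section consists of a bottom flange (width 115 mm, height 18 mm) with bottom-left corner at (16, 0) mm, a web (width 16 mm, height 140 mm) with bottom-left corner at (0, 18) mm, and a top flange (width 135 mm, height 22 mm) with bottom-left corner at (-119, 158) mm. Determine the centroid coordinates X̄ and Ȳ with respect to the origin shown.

X̄ = 2.35 mm, Ȳ = 98.58 mm

bottom flange: A = 115 × 18 = 2070.00, centroid at (73.50, 9.00).
web: A = 16 × 140 = 2240.00, centroid at (8.00, 88.00).
top flange: A = 135 × 22 = 2970.00, centroid at (-51.50, 169.00).
ΣA = 7280.00 mm², ΣAX̄ = 17110.00 mm³, ΣAȲ = 717680.00 mm³.
X̄ = 17110.00/7280.00 = 2.35 mm; Ȳ = 717680.00/7280.00 = 98.58 mm.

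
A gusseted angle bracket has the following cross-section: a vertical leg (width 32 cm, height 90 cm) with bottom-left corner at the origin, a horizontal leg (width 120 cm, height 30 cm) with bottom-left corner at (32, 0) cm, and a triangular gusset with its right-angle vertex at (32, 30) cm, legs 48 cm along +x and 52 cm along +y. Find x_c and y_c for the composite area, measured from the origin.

vertical leg: A = 32 × 90 = 2880.00, centroid at (16.00, 45.00).
horizontal leg: A = 120 × 30 = 3600.00, centroid at (92.00, 15.00).
gusset: A = ½·48·52 = 1248.00, centroid at (48.00, 47.33).
ΣA = 7728.00 cm²
ΣAx_c = (2880.00)(16.00) + (3600.00)(92.00) + (1248.00)(48.00) = 437184.00 cm³
ΣAy_c = (2880.00)(45.00) + (3600.00)(15.00) + (1248.00)(47.33) = 242672.00 cm³
x_c = 437184.00 / 7728.00 = 56.57 cm
y_c = 242672.00 / 7728.00 = 31.40 cm

x_c = 56.57 cm, y_c = 31.40 cm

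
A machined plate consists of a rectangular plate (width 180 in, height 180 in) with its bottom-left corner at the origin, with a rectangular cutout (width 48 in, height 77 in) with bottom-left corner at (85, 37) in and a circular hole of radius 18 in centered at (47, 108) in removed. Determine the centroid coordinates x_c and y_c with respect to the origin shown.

plate: A = 180 × 180 = 32400.00, centroid at (90.00, 90.00).
hole 1: A = −(48 × 77) = -3696.00, centroid at (109.00, 75.50).
hole 2: A = −π·18² = -1017.88, centroid at (47.00, 108.00).
ΣA = 27686.12 in²
ΣAx_c = (32400.00)(90.00) + (-3696.00)(109.00) + (-1017.88)(47.00) = 2465295.83 in³
ΣAy_c = (32400.00)(90.00) + (-3696.00)(75.50) + (-1017.88)(108.00) = 2527021.39 in³
x_c = 2465295.83 / 27686.12 = 89.04 in
y_c = 2527021.39 / 27686.12 = 91.27 in

x_c = 89.04 in, y_c = 91.27 in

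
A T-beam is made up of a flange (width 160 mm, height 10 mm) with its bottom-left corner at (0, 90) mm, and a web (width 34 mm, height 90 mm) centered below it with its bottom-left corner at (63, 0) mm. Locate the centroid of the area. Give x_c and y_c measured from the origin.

x_c = 80.00 mm, y_c = 62.17 mm

web: A = 34 × 90 = 3060.00, centroid at (80.00, 45.00).
flange: A = 160 × 10 = 1600.00, centroid at (80.00, 95.00).
ΣA = 4660.00 mm², ΣAx_c = 372800.00 mm³, ΣAy_c = 289700.00 mm³.
x_c = 372800.00/4660.00 = 80.00 mm; y_c = 289700.00/4660.00 = 62.17 mm.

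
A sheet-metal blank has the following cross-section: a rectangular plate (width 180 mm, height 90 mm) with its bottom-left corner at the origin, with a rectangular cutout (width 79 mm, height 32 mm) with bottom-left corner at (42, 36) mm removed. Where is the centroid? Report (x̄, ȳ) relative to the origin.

plate: A = 180 × 90 = 16200.00, centroid at (90.00, 45.00).
hole: A = −(79 × 32) = -2528.00, centroid at (81.50, 52.00).
ΣA = 13672.00 mm²
ΣAx̄ = (16200.00)(90.00) + (-2528.00)(81.50) = 1251968.00 mm³
ΣAȳ = (16200.00)(45.00) + (-2528.00)(52.00) = 597544.00 mm³
x̄ = 1251968.00 / 13672.00 = 91.57 mm
ȳ = 597544.00 / 13672.00 = 43.71 mm

x̄ = 91.57 mm, ȳ = 43.71 mm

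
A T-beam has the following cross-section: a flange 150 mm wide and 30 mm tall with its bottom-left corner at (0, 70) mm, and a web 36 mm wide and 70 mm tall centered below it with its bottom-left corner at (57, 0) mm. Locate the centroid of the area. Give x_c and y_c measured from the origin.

Part | A | x̄ᵢ | ȳᵢ | A·x̄ᵢ | A·ȳᵢ
web | 2520.00 | 75.00 | 35.00 | 189000.00 | 88200.00
flange | 4500.00 | 75.00 | 85.00 | 337500.00 | 382500.00
Σ | 7020.00 |  |  | 526500.00 | 470700.00
x_c = 526500.00 / 7020.00 = 75.00 mm
y_c = 470700.00 / 7020.00 = 67.05 mm

x_c = 75.00 mm, y_c = 67.05 mm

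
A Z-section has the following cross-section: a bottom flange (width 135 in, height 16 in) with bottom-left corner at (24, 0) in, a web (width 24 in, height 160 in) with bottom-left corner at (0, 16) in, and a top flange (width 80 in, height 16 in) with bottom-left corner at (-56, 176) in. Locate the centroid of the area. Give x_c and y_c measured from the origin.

bottom flange: A = 135 × 16 = 2160.00, centroid at (91.50, 8.00).
web: A = 24 × 160 = 3840.00, centroid at (12.00, 96.00).
top flange: A = 80 × 16 = 1280.00, centroid at (-16.00, 184.00).
ΣA = 7280.00 in²
ΣAx_c = (2160.00)(91.50) + (3840.00)(12.00) + (1280.00)(-16.00) = 223240.00 in³
ΣAy_c = (2160.00)(8.00) + (3840.00)(96.00) + (1280.00)(184.00) = 621440.00 in³
x_c = 223240.00 / 7280.00 = 30.66 in
y_c = 621440.00 / 7280.00 = 85.36 in

x_c = 30.66 in, y_c = 85.36 in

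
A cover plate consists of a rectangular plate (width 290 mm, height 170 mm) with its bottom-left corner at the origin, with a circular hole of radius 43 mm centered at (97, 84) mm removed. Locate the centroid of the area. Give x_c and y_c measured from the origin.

x_c = 151.41 mm, y_c = 85.13 mm

Part | A | x̄ᵢ | ȳᵢ | A·x̄ᵢ | A·ȳᵢ
plate | 49300.00 | 145.00 | 85.00 | 7148500.00 | 4190500.00
hole | -5808.80 | 97.00 | 84.00 | -563454.07 | -487939.60
Σ | 43491.20 |  |  | 6585045.93 | 3702560.40
x_c = 6585045.93 / 43491.20 = 151.41 mm
y_c = 3702560.40 / 43491.20 = 85.13 mm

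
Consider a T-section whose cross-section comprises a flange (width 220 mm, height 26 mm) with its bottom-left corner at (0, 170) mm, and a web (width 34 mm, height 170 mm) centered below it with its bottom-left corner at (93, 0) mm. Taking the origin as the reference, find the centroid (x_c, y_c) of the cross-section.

x_c = 110.00 mm, y_c = 133.74 mm

web: A = 34 × 170 = 5780.00, centroid at (110.00, 85.00).
flange: A = 220 × 26 = 5720.00, centroid at (110.00, 183.00).
ΣA = 11500.00 mm², ΣAx_c = 1265000.00 mm³, ΣAy_c = 1538060.00 mm³.
x_c = 1265000.00/11500.00 = 110.00 mm; y_c = 1538060.00/11500.00 = 133.74 mm.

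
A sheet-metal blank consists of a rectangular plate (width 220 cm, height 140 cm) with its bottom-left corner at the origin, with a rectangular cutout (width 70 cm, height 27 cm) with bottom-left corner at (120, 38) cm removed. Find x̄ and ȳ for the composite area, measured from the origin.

x̄ = 107.06 cm, ȳ = 71.21 cm

plate: A = 220 × 140 = 30800.00, centroid at (110.00, 70.00).
hole: A = −(70 × 27) = -1890.00, centroid at (155.00, 51.50).
ΣA = 28910.00 cm², ΣAx̄ = 3095050.00 cm³, ΣAȳ = 2058665.00 cm³.
x̄ = 3095050.00/28910.00 = 107.06 cm; ȳ = 2058665.00/28910.00 = 71.21 cm.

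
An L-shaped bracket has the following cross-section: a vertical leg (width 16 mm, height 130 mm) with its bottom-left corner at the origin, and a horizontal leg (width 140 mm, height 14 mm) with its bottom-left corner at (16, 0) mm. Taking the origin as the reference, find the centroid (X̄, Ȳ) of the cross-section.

X̄ = 45.84 mm, Ȳ = 36.86 mm

vertical leg: A = 16 × 130 = 2080.00, centroid at (8.00, 65.00).
horizontal leg: A = 140 × 14 = 1960.00, centroid at (86.00, 7.00).
ΣA = 4040.00 mm²
ΣAX̄ = (2080.00)(8.00) + (1960.00)(86.00) = 185200.00 mm³
ΣAȲ = (2080.00)(65.00) + (1960.00)(7.00) = 148920.00 mm³
X̄ = 185200.00 / 4040.00 = 45.84 mm
Ȳ = 148920.00 / 4040.00 = 36.86 mm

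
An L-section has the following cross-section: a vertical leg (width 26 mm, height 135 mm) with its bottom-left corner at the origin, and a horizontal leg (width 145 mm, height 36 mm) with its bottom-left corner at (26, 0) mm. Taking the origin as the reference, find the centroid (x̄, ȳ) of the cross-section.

Part | A | x̄ᵢ | ȳᵢ | A·x̄ᵢ | A·ȳᵢ
vertical leg | 3510.00 | 13.00 | 67.50 | 45630.00 | 236925.00
horizontal leg | 5220.00 | 98.50 | 18.00 | 514170.00 | 93960.00
Σ | 8730.00 |  |  | 559800.00 | 330885.00
x̄ = 559800.00 / 8730.00 = 64.12 mm
ȳ = 330885.00 / 8730.00 = 37.90 mm

x̄ = 64.12 mm, ȳ = 37.90 mm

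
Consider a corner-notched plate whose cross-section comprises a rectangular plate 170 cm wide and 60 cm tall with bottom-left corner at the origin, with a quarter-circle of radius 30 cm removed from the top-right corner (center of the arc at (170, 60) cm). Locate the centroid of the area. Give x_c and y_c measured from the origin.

x_c = 79.62 cm, y_c = 28.71 cm

plate: A = 170 × 60 = 10200.00, centroid at (85.00, 30.00).
removed quarter-circle: A = −¼π·30² = -706.86, centroid at (157.27, 47.27).
ΣA = 9493.14 cm², ΣAx_c = 755834.08 cm³, ΣAy_c = 272588.50 cm³.
x_c = 755834.08/9493.14 = 79.62 cm; y_c = 272588.50/9493.14 = 28.71 cm.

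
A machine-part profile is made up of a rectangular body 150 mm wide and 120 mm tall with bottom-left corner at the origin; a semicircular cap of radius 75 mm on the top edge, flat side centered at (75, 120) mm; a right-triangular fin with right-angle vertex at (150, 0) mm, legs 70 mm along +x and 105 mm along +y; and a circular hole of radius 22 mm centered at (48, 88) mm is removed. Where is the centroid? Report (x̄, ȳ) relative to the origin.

rectangular body: A = 150 × 120 = 18000.00, centroid at (75.00, 60.00).
semicircular top: A = ½π·75² = 8835.73, centroid at (75.00, 151.83).
triangular fin: A = ½·70·105 = 3675.00, centroid at (173.33, 35.00).
hole: A = −π·22² = -1520.53, centroid at (48.00, 88.00).
ΣA = 28990.20 mm², ΣAx̄ = 2576694.22 mm³, ΣAȳ = 2416355.81 mm³.
x̄ = 2576694.22/28990.20 = 88.88 mm; ȳ = 2416355.81/28990.20 = 83.35 mm.

x̄ = 88.88 mm, ȳ = 83.35 mm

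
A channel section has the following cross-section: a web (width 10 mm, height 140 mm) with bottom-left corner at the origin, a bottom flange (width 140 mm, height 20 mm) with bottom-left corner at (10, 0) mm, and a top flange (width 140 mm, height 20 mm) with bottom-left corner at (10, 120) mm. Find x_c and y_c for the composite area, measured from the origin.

web: A = 10 × 140 = 1400.00, centroid at (5.00, 70.00).
bottom flange: A = 140 × 20 = 2800.00, centroid at (80.00, 10.00).
top flange: A = 140 × 20 = 2800.00, centroid at (80.00, 130.00).
ΣA = 7000.00 mm², ΣAx_c = 455000.00 mm³, ΣAy_c = 490000.00 mm³.
x_c = 455000.00/7000.00 = 65.00 mm; y_c = 490000.00/7000.00 = 70.00 mm.

x_c = 65.00 mm, y_c = 70.00 mm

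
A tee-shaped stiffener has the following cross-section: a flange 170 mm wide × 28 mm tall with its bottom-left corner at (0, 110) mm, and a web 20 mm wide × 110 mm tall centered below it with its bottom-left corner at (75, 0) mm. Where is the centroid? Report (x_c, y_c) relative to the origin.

x_c = 85.00 mm, y_c = 102.19 mm

web: A = 20 × 110 = 2200.00, centroid at (85.00, 55.00).
flange: A = 170 × 28 = 4760.00, centroid at (85.00, 124.00).
ΣA = 6960.00 mm², ΣAx_c = 591600.00 mm³, ΣAy_c = 711240.00 mm³.
x_c = 591600.00/6960.00 = 85.00 mm; y_c = 711240.00/6960.00 = 102.19 mm.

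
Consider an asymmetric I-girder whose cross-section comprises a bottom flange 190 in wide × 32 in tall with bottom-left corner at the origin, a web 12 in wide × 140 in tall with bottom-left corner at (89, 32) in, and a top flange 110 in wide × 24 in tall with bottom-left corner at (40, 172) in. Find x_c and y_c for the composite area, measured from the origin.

bottom flange: A = 190 × 32 = 6080.00, centroid at (95.00, 16.00).
web: A = 12 × 140 = 1680.00, centroid at (95.00, 102.00).
top flange: A = 110 × 24 = 2640.00, centroid at (95.00, 184.00).
ΣA = 10400.00 in²
ΣAx_c = (6080.00)(95.00) + (1680.00)(95.00) + (2640.00)(95.00) = 988000.00 in³
ΣAy_c = (6080.00)(16.00) + (1680.00)(102.00) + (2640.00)(184.00) = 754400.00 in³
x_c = 988000.00 / 10400.00 = 95.00 in
y_c = 754400.00 / 10400.00 = 72.54 in

x_c = 95.00 in, y_c = 72.54 in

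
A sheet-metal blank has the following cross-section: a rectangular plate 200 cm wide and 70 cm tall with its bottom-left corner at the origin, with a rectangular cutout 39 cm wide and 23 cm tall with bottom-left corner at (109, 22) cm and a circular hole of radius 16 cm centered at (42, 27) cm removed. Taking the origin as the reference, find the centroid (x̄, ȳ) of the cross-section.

plate: A = 200 × 70 = 14000.00, centroid at (100.00, 35.00).
hole 1: A = −(39 × 23) = -897.00, centroid at (128.50, 33.50).
hole 2: A = −π·16² = -804.25, centroid at (42.00, 27.00).
ΣA = 12298.75 cm²
ΣAx̄ = (14000.00)(100.00) + (-897.00)(128.50) + (-804.25)(42.00) = 1250957.10 cm³
ΣAȳ = (14000.00)(35.00) + (-897.00)(33.50) + (-804.25)(27.00) = 438235.81 cm³
x̄ = 1250957.10 / 12298.75 = 101.71 cm
ȳ = 438235.81 / 12298.75 = 35.63 cm

x̄ = 101.71 cm, ȳ = 35.63 cm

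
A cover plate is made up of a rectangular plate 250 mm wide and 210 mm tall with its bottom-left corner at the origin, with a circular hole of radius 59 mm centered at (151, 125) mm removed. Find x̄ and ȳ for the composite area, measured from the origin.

x̄ = 118.16 mm, ȳ = 99.74 mm

plate: A = 250 × 210 = 52500.00, centroid at (125.00, 105.00).
hole: A = −π·59² = -10935.88, centroid at (151.00, 125.00).
ΣA = 41564.12 mm²
ΣAx̄ = (52500.00)(125.00) + (-10935.88)(151.00) = 4911181.51 mm³
ΣAȳ = (52500.00)(105.00) + (-10935.88)(125.00) = 4145514.50 mm³
x̄ = 4911181.51 / 41564.12 = 118.16 mm
ȳ = 4145514.50 / 41564.12 = 99.74 mm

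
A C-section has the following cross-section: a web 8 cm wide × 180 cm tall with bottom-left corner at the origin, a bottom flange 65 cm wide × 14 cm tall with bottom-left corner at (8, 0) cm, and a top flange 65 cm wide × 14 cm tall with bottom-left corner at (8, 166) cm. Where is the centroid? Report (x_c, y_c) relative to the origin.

Part | A | x̄ᵢ | ȳᵢ | A·x̄ᵢ | A·ȳᵢ
web | 1440.00 | 4.00 | 90.00 | 5760.00 | 129600.00
bottom flange | 910.00 | 40.50 | 7.00 | 36855.00 | 6370.00
top flange | 910.00 | 40.50 | 173.00 | 36855.00 | 157430.00
Σ | 3260.00 |  |  | 79470.00 | 293400.00
x_c = 79470.00 / 3260.00 = 24.38 cm
y_c = 293400.00 / 3260.00 = 90.00 cm

x_c = 24.38 cm, y_c = 90.00 cm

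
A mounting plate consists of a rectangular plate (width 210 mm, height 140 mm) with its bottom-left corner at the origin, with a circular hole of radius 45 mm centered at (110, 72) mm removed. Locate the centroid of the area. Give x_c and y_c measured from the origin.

x_c = 103.62 mm, y_c = 69.45 mm

Part | A | x̄ᵢ | ȳᵢ | A·x̄ᵢ | A·ȳᵢ
plate | 29400.00 | 105.00 | 70.00 | 3087000.00 | 2058000.00
hole | -6361.73 | 110.00 | 72.00 | -699789.76 | -458044.21
Σ | 23038.27 |  |  | 2387210.24 | 1599955.79
x_c = 2387210.24 / 23038.27 = 103.62 mm
y_c = 1599955.79 / 23038.27 = 69.45 mm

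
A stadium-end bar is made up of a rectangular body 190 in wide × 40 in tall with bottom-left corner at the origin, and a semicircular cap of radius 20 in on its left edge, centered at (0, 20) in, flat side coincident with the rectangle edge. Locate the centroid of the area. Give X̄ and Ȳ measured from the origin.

X̄ = 87.10 in, Ȳ = 20.00 in

rectangular body: A = 190 × 40 = 7600.00, centroid at (95.00, 20.00).
semicircular end: A = ½π·20² = 628.32, centroid at (-8.49, 20.00).
ΣA = 8228.32 in², ΣAX̄ = 716666.67 in³, ΣAȲ = 164566.37 in³.
X̄ = 716666.67/8228.32 = 87.10 in; Ȳ = 164566.37/8228.32 = 20.00 in.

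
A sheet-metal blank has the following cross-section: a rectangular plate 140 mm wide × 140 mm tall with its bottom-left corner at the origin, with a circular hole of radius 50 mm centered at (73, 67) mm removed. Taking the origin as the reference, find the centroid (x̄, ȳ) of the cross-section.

x̄ = 67.99 mm, ȳ = 72.01 mm

Part | A | x̄ᵢ | ȳᵢ | A·x̄ᵢ | A·ȳᵢ
plate | 19600.00 | 70.00 | 70.00 | 1372000.00 | 1372000.00
hole | -7853.98 | 73.00 | 67.00 | -573340.66 | -526216.77
Σ | 11746.02 |  |  | 798659.34 | 845783.23
x̄ = 798659.34 / 11746.02 = 67.99 mm
ȳ = 845783.23 / 11746.02 = 72.01 mm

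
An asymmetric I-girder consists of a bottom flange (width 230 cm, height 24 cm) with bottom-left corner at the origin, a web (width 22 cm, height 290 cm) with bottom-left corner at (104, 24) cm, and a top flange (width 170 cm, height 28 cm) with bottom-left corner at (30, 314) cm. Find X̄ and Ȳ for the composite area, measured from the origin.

X̄ = 115.00 cm, Ȳ = 162.41 cm

bottom flange: A = 230 × 24 = 5520.00, centroid at (115.00, 12.00).
web: A = 22 × 290 = 6380.00, centroid at (115.00, 169.00).
top flange: A = 170 × 28 = 4760.00, centroid at (115.00, 328.00).
ΣA = 16660.00 cm², ΣAX̄ = 1915900.00 cm³, ΣAȲ = 2705740.00 cm³.
X̄ = 1915900.00/16660.00 = 115.00 cm; Ȳ = 2705740.00/16660.00 = 162.41 cm.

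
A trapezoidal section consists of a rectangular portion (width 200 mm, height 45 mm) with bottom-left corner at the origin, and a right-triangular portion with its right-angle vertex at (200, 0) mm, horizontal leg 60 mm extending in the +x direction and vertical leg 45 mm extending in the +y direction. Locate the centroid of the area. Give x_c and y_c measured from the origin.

x_c = 115.65 mm, y_c = 21.52 mm

rectangular portion: A = 200 × 45 = 9000.00, centroid at (100.00, 22.50).
triangular portion: A = ½·60·45 = 1350.00, centroid at (220.00, 15.00).
ΣA = 10350.00 mm², ΣAx_c = 1197000.00 mm³, ΣAy_c = 222750.00 mm³.
x_c = 1197000.00/10350.00 = 115.65 mm; y_c = 222750.00/10350.00 = 21.52 mm.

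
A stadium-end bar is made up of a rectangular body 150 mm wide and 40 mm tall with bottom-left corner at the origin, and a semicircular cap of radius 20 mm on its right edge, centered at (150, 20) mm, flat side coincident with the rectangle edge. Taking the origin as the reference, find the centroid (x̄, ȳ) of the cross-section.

rectangular body: A = 150 × 40 = 6000.00, centroid at (75.00, 20.00).
semicircular end: A = ½π·20² = 628.32, centroid at (158.49, 20.00).
ΣA = 6628.32 mm²
ΣAx̄ = (6000.00)(75.00) + (628.32)(158.49) = 549581.11 mm³
ΣAȳ = (6000.00)(20.00) + (628.32)(20.00) = 132566.37 mm³
x̄ = 549581.11 / 6628.32 = 82.91 mm
ȳ = 132566.37 / 6628.32 = 20.00 mm

x̄ = 82.91 mm, ȳ = 20.00 mm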